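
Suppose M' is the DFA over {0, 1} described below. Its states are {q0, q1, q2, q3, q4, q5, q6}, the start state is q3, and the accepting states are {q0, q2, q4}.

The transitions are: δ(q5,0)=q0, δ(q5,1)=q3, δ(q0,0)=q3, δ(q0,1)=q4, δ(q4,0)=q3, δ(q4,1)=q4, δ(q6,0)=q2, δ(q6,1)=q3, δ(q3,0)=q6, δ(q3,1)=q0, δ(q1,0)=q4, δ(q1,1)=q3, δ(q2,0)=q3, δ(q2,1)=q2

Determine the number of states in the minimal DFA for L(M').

3

Reachable states from the start: {q0,q2,q3,q4,q6}. Unreachable: {q1,q5} — drop them.
Initial partition by acceptance: {q0,q2,q4} | {q3,q6}.
Refine {q3,q6} on symbol 0: members go to different blocks, giving {q3} and {q6}.
The partition is now stable with 3 blocks: {q0,q2,q4} | {q3} | {q6}.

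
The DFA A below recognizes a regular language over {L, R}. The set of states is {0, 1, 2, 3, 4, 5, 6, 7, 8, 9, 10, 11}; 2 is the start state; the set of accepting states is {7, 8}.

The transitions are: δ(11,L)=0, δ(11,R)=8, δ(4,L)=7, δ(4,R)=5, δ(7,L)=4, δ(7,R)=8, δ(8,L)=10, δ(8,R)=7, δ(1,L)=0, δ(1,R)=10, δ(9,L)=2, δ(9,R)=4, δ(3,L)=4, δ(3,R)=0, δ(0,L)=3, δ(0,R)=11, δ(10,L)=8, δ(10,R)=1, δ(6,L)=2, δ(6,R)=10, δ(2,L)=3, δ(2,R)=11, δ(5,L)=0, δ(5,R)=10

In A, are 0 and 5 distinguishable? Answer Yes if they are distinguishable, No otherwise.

First remove the unreachable states {6,9}; 10 states remain.
P0 = {7,8} | {0,1,2,3,4,5,10,11}.
Split {0,1,2,3,4,5,10,11} by δ(·,L) → {0,1,2,3,5,11} and {4,10}.
Split {0,1,2,3,5,11} by δ(·,L) → {0,1,2,5,11} and {3}.
On input L, block {0,1,2,5,11} splits into {1,5,11} and {0,2}.
On input R, block {1,5,11} splits into {1,5} and {11}.
No further refinement is possible. Final partition (6 blocks): {7,8} | {1,5} | {4,10} | {3} | {0,2} | {11}.
0 and 5 end up in different blocks, so they are distinguishable. For instance, the string 'RL' is accepted from only 5.

Yes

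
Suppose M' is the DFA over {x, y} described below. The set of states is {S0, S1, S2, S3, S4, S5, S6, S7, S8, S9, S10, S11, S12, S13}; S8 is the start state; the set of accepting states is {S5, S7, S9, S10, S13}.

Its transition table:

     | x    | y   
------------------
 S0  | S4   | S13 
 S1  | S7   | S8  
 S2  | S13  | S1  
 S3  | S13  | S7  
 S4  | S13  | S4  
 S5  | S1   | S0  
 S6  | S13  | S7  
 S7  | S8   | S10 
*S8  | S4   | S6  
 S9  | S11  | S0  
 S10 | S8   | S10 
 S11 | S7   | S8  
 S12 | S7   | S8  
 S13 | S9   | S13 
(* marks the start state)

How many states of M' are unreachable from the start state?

5

BFS from S8 reaches {S0, S4, S6, S7, S8, S9, S10, S11, S13}; the 5 state(s) S1, S2, S3, S5, S12 are never visited.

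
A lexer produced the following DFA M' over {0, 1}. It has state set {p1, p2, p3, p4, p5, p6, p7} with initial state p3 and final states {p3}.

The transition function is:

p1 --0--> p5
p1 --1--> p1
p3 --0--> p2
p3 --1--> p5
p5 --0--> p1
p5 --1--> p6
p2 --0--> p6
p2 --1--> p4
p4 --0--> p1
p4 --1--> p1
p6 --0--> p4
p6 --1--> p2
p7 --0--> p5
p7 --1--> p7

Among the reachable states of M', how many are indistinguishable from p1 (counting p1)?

Reachable states from the start: {p1,p2,p3,p4,p5,p6}. Unreachable: {p7} — drop them.
Start with accepting vs non-accepting: {p3} | {p1,p2,p4,p5,p6}.
The partition is now stable with 2 blocks: {p3} | {p1,p2,p4,p5,p6}.
The equivalence class containing p1 is {p1,p2,p4,p5,p6}, of size 5.

5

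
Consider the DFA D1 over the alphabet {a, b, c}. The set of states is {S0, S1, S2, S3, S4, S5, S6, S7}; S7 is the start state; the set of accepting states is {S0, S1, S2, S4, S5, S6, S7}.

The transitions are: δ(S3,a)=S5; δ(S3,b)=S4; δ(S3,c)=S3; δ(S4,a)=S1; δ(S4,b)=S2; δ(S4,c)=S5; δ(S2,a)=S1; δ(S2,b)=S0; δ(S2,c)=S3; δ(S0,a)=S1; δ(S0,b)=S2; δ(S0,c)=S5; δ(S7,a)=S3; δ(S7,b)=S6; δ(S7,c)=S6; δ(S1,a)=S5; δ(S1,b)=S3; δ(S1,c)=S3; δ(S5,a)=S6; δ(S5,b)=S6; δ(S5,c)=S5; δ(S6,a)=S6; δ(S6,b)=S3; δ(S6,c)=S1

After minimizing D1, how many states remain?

Every state is reachable, so we keep all 8.
Initial partition by acceptance: {S0,S1,S2,S4,S5,S6,S7} | {S3}.
Split {S0,S1,S2,S4,S5,S6,S7} by δ(·,a) → {S0,S1,S2,S4,S5,S6} and {S7}.
On input b, block {S0,S1,S2,S4,S5,S6} splits into {S0,S2,S4,S5} and {S1,S6}.
Split {S0,S2,S4,S5} by δ(·,b) → {S0,S2,S4} and {S5}.
On input c, block {S0,S2,S4} splits into {S0,S4} and {S2}.
Split {S1,S6} by δ(·,a) → {S1} and {S6}.
Stable partition: {S0,S4} | {S3} | {S7} | {S1} | {S5} | {S2} | {S6} — 7 equivalence classes.

7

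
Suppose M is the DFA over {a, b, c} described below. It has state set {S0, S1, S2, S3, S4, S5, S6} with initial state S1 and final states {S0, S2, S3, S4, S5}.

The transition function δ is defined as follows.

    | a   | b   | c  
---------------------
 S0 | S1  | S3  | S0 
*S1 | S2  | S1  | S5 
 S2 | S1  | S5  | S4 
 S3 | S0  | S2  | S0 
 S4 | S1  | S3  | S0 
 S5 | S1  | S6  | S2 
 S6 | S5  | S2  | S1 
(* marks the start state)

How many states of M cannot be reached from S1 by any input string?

0

Exploring from S1, all states are eventually visited, so none are unreachable.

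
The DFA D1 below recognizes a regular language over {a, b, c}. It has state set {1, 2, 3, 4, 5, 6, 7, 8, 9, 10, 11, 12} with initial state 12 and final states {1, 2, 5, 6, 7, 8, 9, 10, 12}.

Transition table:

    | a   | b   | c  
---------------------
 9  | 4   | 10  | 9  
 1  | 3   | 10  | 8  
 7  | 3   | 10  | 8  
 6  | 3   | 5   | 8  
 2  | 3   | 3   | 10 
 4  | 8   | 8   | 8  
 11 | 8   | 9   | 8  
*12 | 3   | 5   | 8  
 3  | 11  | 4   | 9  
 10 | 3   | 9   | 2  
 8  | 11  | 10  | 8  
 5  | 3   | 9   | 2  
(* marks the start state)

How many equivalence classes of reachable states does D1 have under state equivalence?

6

First remove the unreachable states {1,6,7}; 9 states remain.
P0 = {2,5,8,9,10,12} | {3,4,11}.
Split {2,5,8,9,10,12} by δ(·,b) → {5,8,9,10,12} and {2}.
On input c, block {5,8,9,10,12} splits into {8,9,12} and {5,10}.
Split {3,4,11} by δ(·,a) → {4,11} and {3}.
Split {8,9,12} by δ(·,a) → {8,9} and {12}.
The partition is now stable with 6 blocks: {8,9} | {4,11} | {2} | {5,10} | {3} | {12}.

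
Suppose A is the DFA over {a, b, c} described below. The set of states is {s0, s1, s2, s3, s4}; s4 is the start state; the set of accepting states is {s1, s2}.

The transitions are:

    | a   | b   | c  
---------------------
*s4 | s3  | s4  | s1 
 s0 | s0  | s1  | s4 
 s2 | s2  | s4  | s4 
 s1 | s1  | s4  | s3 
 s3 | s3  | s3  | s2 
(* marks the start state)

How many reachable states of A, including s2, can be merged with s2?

First remove the unreachable states {s0}; 4 states remain.
Initial partition by acceptance: {s1,s2} | {s3,s4}.
Stable partition: {s1,s2} | {s3,s4} — 2 equivalence classes.
State s2 belongs to the block {s1,s2}, which has 2 states.

2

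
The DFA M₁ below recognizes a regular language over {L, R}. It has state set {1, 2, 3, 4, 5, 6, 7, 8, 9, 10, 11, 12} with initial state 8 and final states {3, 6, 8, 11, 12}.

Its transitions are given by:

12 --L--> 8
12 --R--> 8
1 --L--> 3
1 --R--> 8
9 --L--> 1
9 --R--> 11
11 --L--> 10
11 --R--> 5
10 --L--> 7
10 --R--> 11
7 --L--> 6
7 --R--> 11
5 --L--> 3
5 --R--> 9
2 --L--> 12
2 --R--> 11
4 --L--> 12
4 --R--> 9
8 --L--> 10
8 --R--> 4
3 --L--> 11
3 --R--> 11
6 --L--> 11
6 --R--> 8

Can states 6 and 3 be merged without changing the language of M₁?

States {2} cannot be reached from the start state, so discard them.
Initial partition by acceptance: {3,6,8,11,12} | {1,4,5,7,9,10}.
On input L, block {3,6,8,11,12} splits into {3,6,12} and {8,11}.
Refine {1,4,5,7,9,10} on symbol L: members go to different blocks, giving {1,4,5,7} and {9,10}.
Split {1,4,5,7} by δ(·,R) → {1,7} and {4,5}.
Stable partition: {3,6,12} | {1,7} | {8,11} | {9,10} | {4,5} — 5 equivalence classes.
6 and 3 lie in the same block of the stable partition, so they are equivalent — no string distinguishes them.

Yes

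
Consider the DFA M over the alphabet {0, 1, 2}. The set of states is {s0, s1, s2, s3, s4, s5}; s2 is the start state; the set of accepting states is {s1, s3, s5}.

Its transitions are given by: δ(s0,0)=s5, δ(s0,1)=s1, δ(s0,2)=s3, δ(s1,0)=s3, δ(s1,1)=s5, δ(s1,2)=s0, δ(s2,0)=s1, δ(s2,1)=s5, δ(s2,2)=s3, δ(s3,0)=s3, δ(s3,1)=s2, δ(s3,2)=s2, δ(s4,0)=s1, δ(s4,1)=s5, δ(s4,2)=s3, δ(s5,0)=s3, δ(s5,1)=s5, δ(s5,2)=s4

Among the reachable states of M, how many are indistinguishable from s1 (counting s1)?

Every state is reachable, so we keep all 6.
Start with accepting vs non-accepting: {s1,s3,s5} | {s0,s2,s4}.
On input 1, block {s1,s3,s5} splits into {s1,s5} and {s3}.
The partition is now stable with 3 blocks: {s1,s5} | {s0,s2,s4} | {s3}.
State s1 belongs to the block {s1,s5}, which has 2 states.

2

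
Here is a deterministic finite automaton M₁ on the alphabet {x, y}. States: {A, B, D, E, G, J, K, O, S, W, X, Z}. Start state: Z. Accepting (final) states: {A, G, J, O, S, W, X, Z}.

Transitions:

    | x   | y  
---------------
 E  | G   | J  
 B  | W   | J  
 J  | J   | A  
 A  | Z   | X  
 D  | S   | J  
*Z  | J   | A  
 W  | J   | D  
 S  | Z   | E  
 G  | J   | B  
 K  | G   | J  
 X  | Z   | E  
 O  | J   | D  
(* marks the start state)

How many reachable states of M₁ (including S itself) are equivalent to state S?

States {K,O} cannot be reached from the start state, so discard them.
P0 = {A,G,J,S,W,X,Z} | {B,D,E}.
Refine {A,G,J,S,W,X,Z} on symbol y: members go to different blocks, giving {G,S,W,X} and {A,J,Z}.
Refine {A,J,Z} on symbol y: members go to different blocks, giving {J,Z} and {A}.
The partition is now stable with 4 blocks: {G,S,W,X} | {B,D,E} | {J,Z} | {A}.
The equivalence class containing S is {G,S,W,X}, of size 4.

4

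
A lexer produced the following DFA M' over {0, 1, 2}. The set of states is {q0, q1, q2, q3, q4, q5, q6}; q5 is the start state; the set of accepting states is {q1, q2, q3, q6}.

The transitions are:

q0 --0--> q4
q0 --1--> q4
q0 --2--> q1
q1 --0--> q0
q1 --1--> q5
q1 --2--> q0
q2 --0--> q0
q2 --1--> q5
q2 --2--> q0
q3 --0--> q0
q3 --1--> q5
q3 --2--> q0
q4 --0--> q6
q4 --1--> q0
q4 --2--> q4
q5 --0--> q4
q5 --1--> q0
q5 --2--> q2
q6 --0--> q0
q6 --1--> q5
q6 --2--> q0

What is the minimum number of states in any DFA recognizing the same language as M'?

4

States {q3} cannot be reached from the start state, so discard them.
Initial partition by acceptance: {q1,q2,q6} | {q0,q4,q5}.
Split {q0,q4,q5} by δ(·,0) → {q0,q5} and {q4}.
Refine {q0,q5} on symbol 1: members go to different blocks, giving {q0} and {q5}.
No further refinement is possible. Final partition (4 blocks): {q1,q2,q6} | {q0} | {q4} | {q5}.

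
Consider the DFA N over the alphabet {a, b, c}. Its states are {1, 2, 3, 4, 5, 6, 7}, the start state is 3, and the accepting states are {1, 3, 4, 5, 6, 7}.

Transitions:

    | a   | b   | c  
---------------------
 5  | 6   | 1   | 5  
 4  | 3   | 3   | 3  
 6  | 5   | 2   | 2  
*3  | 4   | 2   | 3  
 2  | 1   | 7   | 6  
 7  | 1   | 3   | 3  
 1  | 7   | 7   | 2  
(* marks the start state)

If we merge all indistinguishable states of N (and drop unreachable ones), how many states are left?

All states are reachable from the start state.
Initial partition by acceptance: {1,3,4,5,6,7} | {2}.
Refine {1,3,4,5,6,7} on symbol b: members go to different blocks, giving {1,4,5,7} and {3,6}.
Split {1,4,5,7} by δ(·,a) → {1,7} and {4,5}.
Split {1,7} by δ(·,b) → {1} and {7}.
On input c, block {3,6} splits into {3} and {6}.
On input a, block {4,5} splits into {4} and {5}.
Stable partition: {1} | {2} | {3} | {4} | {7} | {6} | {5} — 7 equivalence classes.

7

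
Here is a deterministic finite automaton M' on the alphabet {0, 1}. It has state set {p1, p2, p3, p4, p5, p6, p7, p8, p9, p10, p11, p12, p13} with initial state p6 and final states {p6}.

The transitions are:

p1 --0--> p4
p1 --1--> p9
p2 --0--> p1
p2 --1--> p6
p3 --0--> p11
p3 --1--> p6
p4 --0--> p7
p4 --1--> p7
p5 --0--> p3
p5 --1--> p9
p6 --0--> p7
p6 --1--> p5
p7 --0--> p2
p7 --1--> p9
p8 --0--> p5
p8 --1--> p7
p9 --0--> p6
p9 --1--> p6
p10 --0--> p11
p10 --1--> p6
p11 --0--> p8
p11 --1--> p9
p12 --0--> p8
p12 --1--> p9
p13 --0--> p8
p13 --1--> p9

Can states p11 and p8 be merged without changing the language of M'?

No

Reachable states from the start: {p1,p2,p3,p4,p5,p6,p7,p8,p9,p11}. Unreachable: {p10,p12,p13} — drop them.
P0 = {p6} | {p1,p2,p3,p4,p5,p7,p8,p9,p11}.
Refine {p1,p2,p3,p4,p5,p7,p8,p9,p11} on symbol 0: members go to different blocks, giving {p1,p2,p3,p4,p5,p7,p8,p11} and {p9}.
On input 1, block {p1,p2,p3,p4,p5,p7,p8,p11} splits into {p1,p5,p7,p11} and {p2,p3} and {p4,p8}.
On input 0, block {p1,p5,p7,p11} splits into {p1,p11} and {p5,p7}.
No further refinement is possible. Final partition (6 blocks): {p6} | {p1,p11} | {p9} | {p2,p3} | {p4,p8} | {p5,p7}.
p11 and p8 end up in different blocks, so they are distinguishable. For instance, the string '10' is accepted from only p11.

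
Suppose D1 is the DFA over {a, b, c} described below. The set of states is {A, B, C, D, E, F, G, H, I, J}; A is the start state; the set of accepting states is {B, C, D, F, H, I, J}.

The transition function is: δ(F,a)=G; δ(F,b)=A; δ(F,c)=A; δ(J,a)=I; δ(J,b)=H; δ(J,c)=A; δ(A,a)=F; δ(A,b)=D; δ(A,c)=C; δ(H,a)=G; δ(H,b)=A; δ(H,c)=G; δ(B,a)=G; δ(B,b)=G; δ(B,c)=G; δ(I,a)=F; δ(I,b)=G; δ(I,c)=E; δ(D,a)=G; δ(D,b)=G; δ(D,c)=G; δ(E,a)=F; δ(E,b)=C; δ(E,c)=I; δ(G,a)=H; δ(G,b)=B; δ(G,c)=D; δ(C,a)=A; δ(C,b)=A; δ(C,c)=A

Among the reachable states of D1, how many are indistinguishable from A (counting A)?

2

Reachable states from the start: {A,B,C,D,F,G,H}. Unreachable: {E,I,J} — drop them.
P0 = {B,C,D,F,H} | {A,G}.
No further refinement is possible. Final partition (2 blocks): {B,C,D,F,H} | {A,G}.
The equivalence class containing A is {A,G}, of size 2.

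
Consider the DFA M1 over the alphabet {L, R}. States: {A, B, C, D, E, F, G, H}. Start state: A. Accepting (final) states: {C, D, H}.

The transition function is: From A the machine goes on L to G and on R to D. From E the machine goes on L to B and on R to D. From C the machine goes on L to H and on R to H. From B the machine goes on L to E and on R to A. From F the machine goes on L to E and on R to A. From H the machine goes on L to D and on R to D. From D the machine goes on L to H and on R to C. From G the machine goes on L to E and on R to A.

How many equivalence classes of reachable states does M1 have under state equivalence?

First remove the unreachable states {F}; 7 states remain.
Start with accepting vs non-accepting: {C,D,H} | {A,B,E,G}.
On input R, block {A,B,E,G} splits into {A,E} and {B,G}.
Stable partition: {C,D,H} | {A,E} | {B,G} — 3 equivalence classes.

3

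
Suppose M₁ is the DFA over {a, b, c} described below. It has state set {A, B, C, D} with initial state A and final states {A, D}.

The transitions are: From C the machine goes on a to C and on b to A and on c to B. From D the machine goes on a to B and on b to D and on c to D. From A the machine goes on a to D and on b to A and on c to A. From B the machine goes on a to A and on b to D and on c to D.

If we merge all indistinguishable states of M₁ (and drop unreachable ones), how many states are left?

Reachable states from the start: {A,B,D}. Unreachable: {C} — drop them.
Initial partition by acceptance: {A,D} | {B}.
On input a, block {A,D} splits into {A} and {D}.
Stable partition: {A} | {B} | {D} — 3 equivalence classes.

3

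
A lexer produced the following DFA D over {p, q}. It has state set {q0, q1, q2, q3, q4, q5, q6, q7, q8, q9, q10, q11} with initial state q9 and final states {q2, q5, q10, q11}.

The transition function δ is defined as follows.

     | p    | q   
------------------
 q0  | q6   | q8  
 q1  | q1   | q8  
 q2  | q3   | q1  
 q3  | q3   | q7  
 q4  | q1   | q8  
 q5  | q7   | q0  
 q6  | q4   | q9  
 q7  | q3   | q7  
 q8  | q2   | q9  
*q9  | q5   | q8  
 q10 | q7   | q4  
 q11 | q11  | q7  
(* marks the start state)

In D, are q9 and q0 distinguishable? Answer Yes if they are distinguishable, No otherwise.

States {q10,q11} cannot be reached from the start state, so discard them.
Initial partition by acceptance: {q2,q5} | {q0,q1,q3,q4,q6,q7,q8,q9}.
Refine {q0,q1,q3,q4,q6,q7,q8,q9} on symbol p: members go to different blocks, giving {q0,q1,q3,q4,q6,q7} and {q8,q9}.
Split {q0,q1,q3,q4,q6,q7} by δ(·,q) → {q0,q1,q4,q6} and {q3,q7}.
The partition is now stable with 4 blocks: {q2,q5} | {q0,q1,q4,q6} | {q8,q9} | {q3,q7}.
q9 and q0 end up in different blocks, so they are distinguishable. For instance, the string 'p' is accepted from only q9.

Yes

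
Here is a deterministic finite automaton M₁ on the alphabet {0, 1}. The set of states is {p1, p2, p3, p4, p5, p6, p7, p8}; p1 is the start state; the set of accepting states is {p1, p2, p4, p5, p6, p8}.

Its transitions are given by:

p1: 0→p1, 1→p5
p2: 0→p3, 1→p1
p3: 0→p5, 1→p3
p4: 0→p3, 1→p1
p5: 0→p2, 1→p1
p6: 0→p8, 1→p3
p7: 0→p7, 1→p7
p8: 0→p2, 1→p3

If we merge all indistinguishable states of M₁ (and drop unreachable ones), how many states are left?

First remove the unreachable states {p4,p6,p7,p8}; 4 states remain.
P0 = {p1,p2,p5} | {p3}.
Split {p1,p2,p5} by δ(·,0) → {p1,p5} and {p2}.
Refine {p1,p5} on symbol 0: members go to different blocks, giving {p1} and {p5}.
The partition is now stable with 4 blocks: {p1} | {p3} | {p2} | {p5}.

4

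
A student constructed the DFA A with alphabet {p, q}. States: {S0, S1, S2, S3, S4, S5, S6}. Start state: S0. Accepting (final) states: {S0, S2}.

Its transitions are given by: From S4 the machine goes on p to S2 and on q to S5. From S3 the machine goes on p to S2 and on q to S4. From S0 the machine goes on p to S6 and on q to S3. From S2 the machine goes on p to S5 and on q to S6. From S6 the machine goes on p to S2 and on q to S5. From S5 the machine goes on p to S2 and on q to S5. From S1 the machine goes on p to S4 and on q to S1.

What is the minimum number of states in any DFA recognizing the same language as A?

2

Reachable states from the start: {S0,S2,S3,S4,S5,S6}. Unreachable: {S1} — drop them.
P0 = {S0,S2} | {S3,S4,S5,S6}.
No further refinement is possible. Final partition (2 blocks): {S0,S2} | {S3,S4,S5,S6}.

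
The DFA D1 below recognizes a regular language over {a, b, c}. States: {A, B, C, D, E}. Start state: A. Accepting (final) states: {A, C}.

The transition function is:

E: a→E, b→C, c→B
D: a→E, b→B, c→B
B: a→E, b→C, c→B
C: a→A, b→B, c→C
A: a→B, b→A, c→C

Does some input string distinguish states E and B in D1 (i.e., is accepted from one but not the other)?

States {D} cannot be reached from the start state, so discard them.
P0 = {A,C} | {B,E}.
Refine {A,C} on symbol a: members go to different blocks, giving {A} and {C}.
The partition is now stable with 3 blocks: {A} | {B,E} | {C}.
E and B lie in the same block of the stable partition, so they are equivalent — no string distinguishes them.

No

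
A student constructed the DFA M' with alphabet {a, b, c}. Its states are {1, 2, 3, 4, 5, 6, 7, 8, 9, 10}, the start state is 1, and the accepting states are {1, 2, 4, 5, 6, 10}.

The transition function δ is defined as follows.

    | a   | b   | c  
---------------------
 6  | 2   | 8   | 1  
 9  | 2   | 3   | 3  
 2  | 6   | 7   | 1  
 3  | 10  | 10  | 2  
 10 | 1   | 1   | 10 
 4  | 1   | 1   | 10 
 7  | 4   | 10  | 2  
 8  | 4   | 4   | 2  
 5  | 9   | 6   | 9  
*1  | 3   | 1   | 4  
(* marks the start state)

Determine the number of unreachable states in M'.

Starting at 1 and following transitions, the reachable set is {1, 2, 3, 4, 6, 7, 8, 10}. That leaves 5, 9 unreachable — 2 in total.

2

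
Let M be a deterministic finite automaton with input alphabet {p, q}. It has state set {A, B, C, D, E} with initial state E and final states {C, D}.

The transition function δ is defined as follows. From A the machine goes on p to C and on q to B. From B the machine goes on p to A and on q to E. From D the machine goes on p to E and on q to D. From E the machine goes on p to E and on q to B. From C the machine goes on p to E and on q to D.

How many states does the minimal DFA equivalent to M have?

4

All states are reachable from the start state.
P0 = {C,D} | {A,B,E}.
Split {A,B,E} by δ(·,p) → {B,E} and {A}.
Refine {B,E} on symbol p: members go to different blocks, giving {B} and {E}.
No further refinement is possible. Final partition (4 blocks): {C,D} | {B} | {A} | {E}.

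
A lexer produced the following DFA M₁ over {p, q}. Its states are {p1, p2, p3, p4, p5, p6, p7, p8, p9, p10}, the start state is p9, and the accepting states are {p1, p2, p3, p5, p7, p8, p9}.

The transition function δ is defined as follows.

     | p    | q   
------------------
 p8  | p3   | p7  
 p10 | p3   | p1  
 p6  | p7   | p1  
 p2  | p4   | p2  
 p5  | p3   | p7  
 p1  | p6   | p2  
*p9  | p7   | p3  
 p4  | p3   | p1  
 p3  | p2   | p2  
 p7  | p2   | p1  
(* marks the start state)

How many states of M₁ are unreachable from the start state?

No path from p9 leads to p5, p8, p10; the other 7 states are all reachable.

3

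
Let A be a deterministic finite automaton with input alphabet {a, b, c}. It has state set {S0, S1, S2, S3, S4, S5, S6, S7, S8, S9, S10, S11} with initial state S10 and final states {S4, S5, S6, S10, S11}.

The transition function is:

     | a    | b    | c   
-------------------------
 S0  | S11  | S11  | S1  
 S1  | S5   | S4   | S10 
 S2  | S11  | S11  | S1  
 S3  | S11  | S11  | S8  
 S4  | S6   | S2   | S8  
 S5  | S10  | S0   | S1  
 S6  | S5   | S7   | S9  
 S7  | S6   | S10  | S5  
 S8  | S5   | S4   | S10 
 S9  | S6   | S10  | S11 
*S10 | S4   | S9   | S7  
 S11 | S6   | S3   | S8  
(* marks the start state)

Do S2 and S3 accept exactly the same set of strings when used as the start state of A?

Every state is reachable, so we keep all 12.
Start with accepting vs non-accepting: {S4,S5,S6,S10,S11} | {S0,S1,S2,S3,S7,S8,S9}.
Refine {S0,S1,S2,S3,S7,S8,S9} on symbol c: members go to different blocks, giving {S1,S7,S8,S9} and {S0,S2,S3}.
Refine {S4,S5,S6,S10,S11} on symbol b: members go to different blocks, giving {S4,S5,S11} and {S6,S10}.
Refine {S1,S7,S8,S9} on symbol a: members go to different blocks, giving {S1,S8} and {S7,S9}.
No further refinement is possible. Final partition (5 blocks): {S4,S5,S11} | {S1,S8} | {S0,S2,S3} | {S6,S10} | {S7,S9}.
S2 and S3 lie in the same block of the stable partition, so they are equivalent — no string distinguishes them.

Yes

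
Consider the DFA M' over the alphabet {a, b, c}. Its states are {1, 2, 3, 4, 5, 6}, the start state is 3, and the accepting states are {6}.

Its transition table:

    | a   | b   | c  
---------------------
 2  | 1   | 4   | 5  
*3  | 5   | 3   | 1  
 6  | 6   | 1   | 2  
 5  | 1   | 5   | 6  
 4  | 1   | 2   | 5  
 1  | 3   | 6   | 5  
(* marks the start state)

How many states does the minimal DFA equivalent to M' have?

All states are reachable from the start state.
Initial partition by acceptance: {6} | {1,2,3,4,5}.
Split {1,2,3,4,5} by δ(·,b) → {2,3,4,5} and {1}.
Refine {2,3,4,5} on symbol a: members go to different blocks, giving {2,4,5} and {3}.
Split {2,4,5} by δ(·,c) → {2,4} and {5}.
No further refinement is possible. Final partition (5 blocks): {6} | {2,4} | {1} | {3} | {5}.

5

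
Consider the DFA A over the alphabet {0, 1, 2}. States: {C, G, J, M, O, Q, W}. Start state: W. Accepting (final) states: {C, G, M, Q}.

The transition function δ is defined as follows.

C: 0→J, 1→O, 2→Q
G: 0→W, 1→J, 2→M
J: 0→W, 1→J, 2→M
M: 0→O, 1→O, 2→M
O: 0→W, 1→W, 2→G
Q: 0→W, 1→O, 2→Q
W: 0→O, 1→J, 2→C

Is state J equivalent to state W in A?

Yes

All states are reachable from the start state.
Start with accepting vs non-accepting: {C,G,M,Q} | {J,O,W}.
Stable partition: {C,G,M,Q} | {J,O,W} — 2 equivalence classes.
J and W lie in the same block of the stable partition, so they are equivalent — no string distinguishes them.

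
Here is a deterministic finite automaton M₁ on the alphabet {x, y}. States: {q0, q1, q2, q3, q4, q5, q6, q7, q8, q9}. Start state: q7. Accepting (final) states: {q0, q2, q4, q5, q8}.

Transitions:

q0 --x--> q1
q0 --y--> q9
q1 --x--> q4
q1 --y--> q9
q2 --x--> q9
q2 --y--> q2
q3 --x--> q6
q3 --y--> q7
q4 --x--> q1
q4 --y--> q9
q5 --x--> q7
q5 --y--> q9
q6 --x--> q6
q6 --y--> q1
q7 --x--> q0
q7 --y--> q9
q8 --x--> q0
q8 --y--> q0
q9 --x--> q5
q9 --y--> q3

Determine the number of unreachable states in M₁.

No path from q7 leads to q2, q8; the other 8 states are all reachable.

2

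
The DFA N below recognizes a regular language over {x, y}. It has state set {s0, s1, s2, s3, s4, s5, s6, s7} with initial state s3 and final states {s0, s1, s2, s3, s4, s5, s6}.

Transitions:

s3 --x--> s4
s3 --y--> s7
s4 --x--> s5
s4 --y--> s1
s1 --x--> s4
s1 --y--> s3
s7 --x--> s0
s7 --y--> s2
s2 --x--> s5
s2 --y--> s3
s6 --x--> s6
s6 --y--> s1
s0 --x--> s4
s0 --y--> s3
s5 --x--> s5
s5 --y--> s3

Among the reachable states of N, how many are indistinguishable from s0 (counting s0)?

2

States {s6} cannot be reached from the start state, so discard them.
Start with accepting vs non-accepting: {s0,s1,s2,s3,s4,s5} | {s7}.
Refine {s0,s1,s2,s3,s4,s5} on symbol y: members go to different blocks, giving {s0,s1,s2,s4,s5} and {s3}.
Split {s0,s1,s2,s4,s5} by δ(·,y) → {s0,s1,s2,s5} and {s4}.
Refine {s0,s1,s2,s5} on symbol x: members go to different blocks, giving {s0,s1} and {s2,s5}.
The partition is now stable with 5 blocks: {s0,s1} | {s7} | {s3} | {s4} | {s2,s5}.
State s0 belongs to the block {s0,s1}, which has 2 states.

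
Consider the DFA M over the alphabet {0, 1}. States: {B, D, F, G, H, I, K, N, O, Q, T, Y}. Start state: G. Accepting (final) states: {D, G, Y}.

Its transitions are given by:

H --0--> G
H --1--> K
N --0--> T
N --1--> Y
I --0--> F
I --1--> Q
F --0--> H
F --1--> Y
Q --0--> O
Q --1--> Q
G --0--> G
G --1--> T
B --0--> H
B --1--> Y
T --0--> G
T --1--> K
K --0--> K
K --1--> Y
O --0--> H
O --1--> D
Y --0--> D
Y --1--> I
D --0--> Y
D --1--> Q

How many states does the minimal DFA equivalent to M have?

States {B,N} cannot be reached from the start state, so discard them.
P0 = {D,G,Y} | {F,H,I,K,O,Q,T}.
Split {F,H,I,K,O,Q,T} by δ(·,0) → {F,I,K,O,Q} and {H,T}.
Split {D,G,Y} by δ(·,1) → {D,Y} and {G}.
Split {F,I,K,O,Q} by δ(·,0) → {I,K,Q} and {F,O}.
Split {I,K,Q} by δ(·,0) → {I,Q} and {K}.
No further refinement is possible. Final partition (6 blocks): {D,Y} | {I,Q} | {H,T} | {G} | {F,O} | {K}.

6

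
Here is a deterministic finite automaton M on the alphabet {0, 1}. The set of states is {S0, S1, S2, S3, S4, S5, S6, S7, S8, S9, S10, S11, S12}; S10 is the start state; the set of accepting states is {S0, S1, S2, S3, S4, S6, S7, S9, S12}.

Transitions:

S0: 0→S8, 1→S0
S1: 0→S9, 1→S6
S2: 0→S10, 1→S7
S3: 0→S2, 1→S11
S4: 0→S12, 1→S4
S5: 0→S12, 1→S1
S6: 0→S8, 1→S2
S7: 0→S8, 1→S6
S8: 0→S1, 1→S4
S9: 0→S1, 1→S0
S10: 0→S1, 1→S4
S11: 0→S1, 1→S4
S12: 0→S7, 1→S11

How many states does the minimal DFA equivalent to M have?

5

Reachable states from the start: {S0,S1,S2,S4,S6,S7,S8,S9,S10,S11,S12}. Unreachable: {S3,S5} — drop them.
Start with accepting vs non-accepting: {S0,S1,S2,S4,S6,S7,S9,S12} | {S8,S10,S11}.
Refine {S0,S1,S2,S4,S6,S7,S9,S12} on symbol 0: members go to different blocks, giving {S0,S2,S6,S7} and {S1,S4,S9,S12}.
Refine {S1,S4,S9,S12} on symbol 0: members go to different blocks, giving {S1,S4,S9} and {S12}.
Split {S1,S4,S9} by δ(·,0) → {S1,S9} and {S4}.
Stable partition: {S0,S2,S6,S7} | {S8,S10,S11} | {S1,S9} | {S12} | {S4} — 5 equivalence classes.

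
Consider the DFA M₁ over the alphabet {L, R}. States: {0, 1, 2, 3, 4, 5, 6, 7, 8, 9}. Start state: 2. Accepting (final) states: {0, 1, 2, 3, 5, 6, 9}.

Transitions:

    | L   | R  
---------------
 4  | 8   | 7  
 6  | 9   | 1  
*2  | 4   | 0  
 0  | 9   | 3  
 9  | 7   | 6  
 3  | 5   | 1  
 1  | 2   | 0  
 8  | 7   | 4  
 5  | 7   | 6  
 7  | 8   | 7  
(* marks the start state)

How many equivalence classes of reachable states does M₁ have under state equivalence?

Every state is reachable, so we keep all 10.
P0 = {0,1,2,3,5,6,9} | {4,7,8}.
On input L, block {0,1,2,3,5,6,9} splits into {0,1,3,6} and {2,5,9}.
Stable partition: {0,1,3,6} | {4,7,8} | {2,5,9} — 3 equivalence classes.

3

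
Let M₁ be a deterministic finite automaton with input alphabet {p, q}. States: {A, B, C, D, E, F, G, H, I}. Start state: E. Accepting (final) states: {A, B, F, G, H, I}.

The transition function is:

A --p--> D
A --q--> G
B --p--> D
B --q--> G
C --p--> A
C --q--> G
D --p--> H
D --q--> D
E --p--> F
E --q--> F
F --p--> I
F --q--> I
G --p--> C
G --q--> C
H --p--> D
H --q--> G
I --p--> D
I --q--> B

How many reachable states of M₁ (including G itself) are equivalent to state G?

1

P0 = {A,B,F,G,H,I} | {C,D,E}.
On input p, block {A,B,F,G,H,I} splits into {A,B,G,H,I} and {F}.
Split {A,B,G,H,I} by δ(·,q) → {A,B,H,I} and {G}.
Split {A,B,H,I} by δ(·,q) → {A,B,H} and {I}.
Split {C,D,E} by δ(·,p) → {C,D} and {E}.
Split {C,D} by δ(·,q) → {C} and {D}.
The partition is now stable with 7 blocks: {A,B,H} | {C} | {F} | {G} | {I} | {E} | {D}.
The equivalence class containing G is {G}, of size 1.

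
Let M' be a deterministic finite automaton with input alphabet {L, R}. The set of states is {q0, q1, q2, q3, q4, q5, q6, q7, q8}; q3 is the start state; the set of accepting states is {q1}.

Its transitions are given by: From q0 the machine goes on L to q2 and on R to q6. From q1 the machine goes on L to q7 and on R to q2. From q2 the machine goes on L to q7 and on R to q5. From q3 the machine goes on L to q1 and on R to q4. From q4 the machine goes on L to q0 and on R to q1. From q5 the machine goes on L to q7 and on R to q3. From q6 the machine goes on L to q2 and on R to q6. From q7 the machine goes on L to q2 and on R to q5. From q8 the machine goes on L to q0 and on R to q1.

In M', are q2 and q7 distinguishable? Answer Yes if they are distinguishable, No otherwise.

First remove the unreachable states {q8}; 8 states remain.
Initial partition by acceptance: {q1} | {q0,q2,q3,q4,q5,q6,q7}.
On input L, block {q0,q2,q3,q4,q5,q6,q7} splits into {q0,q2,q4,q5,q6,q7} and {q3}.
On input R, block {q0,q2,q4,q5,q6,q7} splits into {q0,q2,q6,q7} and {q4} and {q5}.
Refine {q0,q2,q6,q7} on symbol R: members go to different blocks, giving {q0,q6} and {q2,q7}.
The partition is now stable with 6 blocks: {q1} | {q0,q6} | {q3} | {q4} | {q5} | {q2,q7}.
q2 and q7 lie in the same block of the stable partition, so they are equivalent — no string distinguishes them.

No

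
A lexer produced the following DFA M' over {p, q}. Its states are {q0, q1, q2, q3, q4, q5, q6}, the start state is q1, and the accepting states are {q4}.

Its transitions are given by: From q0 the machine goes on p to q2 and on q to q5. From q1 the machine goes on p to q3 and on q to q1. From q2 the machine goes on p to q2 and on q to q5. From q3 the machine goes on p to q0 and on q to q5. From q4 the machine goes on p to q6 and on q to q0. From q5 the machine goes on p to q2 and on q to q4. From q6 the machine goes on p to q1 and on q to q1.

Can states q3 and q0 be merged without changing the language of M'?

Yes

Every state is reachable, so we keep all 7.
Initial partition by acceptance: {q4} | {q0,q1,q2,q3,q5,q6}.
Refine {q0,q1,q2,q3,q5,q6} on symbol q: members go to different blocks, giving {q0,q1,q2,q3,q6} and {q5}.
On input q, block {q0,q1,q2,q3,q6} splits into {q0,q2,q3} and {q1,q6}.
On input p, block {q1,q6} splits into {q1} and {q6}.
The partition is now stable with 5 blocks: {q4} | {q0,q2,q3} | {q5} | {q1} | {q6}.
q3 and q0 lie in the same block of the stable partition, so they are equivalent — no string distinguishes them.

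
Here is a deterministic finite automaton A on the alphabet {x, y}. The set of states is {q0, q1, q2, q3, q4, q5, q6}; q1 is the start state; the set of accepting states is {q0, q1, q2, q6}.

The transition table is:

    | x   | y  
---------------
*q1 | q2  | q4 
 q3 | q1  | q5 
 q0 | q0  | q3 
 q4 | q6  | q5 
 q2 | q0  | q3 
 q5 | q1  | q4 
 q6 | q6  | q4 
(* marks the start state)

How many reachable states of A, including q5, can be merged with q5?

3

Every state is reachable, so we keep all 7.
Initial partition by acceptance: {q0,q1,q2,q6} | {q3,q4,q5}.
No further refinement is possible. Final partition (2 blocks): {q0,q1,q2,q6} | {q3,q4,q5}.
State q5 belongs to the block {q3,q4,q5}, which has 3 states.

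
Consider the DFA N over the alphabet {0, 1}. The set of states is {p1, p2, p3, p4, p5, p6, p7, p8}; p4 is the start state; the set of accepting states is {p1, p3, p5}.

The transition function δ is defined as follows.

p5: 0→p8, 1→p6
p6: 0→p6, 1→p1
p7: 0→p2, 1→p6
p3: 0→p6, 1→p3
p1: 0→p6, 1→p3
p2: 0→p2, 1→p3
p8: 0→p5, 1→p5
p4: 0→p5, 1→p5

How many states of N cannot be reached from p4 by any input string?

2

BFS from p4 reaches {p1, p3, p4, p5, p6, p8}; the 2 state(s) p2, p7 are never visited.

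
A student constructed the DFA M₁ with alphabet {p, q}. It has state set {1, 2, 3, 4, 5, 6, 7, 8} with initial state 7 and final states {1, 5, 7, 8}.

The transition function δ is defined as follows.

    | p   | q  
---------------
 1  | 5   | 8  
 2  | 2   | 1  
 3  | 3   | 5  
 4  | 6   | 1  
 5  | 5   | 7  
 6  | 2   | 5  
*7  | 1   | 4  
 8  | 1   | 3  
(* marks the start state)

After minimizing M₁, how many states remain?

3

All states are reachable from the start state.
Start with accepting vs non-accepting: {1,5,7,8} | {2,3,4,6}.
On input q, block {1,5,7,8} splits into {1,5} and {7,8}.
The partition is now stable with 3 blocks: {1,5} | {2,3,4,6} | {7,8}.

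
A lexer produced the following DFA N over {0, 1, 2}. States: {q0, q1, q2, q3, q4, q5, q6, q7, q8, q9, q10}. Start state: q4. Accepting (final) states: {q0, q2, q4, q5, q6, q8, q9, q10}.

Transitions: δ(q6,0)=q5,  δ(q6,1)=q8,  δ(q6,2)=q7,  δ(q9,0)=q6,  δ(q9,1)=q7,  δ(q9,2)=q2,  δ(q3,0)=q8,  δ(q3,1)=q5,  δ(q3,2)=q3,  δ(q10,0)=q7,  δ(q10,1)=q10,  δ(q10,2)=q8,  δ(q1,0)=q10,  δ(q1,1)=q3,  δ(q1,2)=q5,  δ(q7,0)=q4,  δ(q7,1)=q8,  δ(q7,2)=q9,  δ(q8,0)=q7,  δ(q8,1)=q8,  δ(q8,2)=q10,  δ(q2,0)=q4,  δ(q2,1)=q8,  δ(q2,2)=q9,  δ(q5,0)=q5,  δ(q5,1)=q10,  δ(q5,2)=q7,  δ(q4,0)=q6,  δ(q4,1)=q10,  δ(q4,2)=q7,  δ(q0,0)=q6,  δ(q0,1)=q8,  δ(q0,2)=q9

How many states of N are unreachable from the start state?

3

No path from q4 leads to q0, q1, q3; the other 8 states are all reachable.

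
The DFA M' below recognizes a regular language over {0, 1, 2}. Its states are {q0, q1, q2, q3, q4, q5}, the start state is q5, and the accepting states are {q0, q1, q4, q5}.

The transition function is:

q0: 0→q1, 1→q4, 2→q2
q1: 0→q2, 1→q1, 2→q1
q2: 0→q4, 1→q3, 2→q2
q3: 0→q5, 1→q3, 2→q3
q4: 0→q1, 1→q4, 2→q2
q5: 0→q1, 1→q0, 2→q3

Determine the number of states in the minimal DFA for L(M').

Start with accepting vs non-accepting: {q0,q1,q4,q5} | {q2,q3}.
On input 0, block {q0,q1,q4,q5} splits into {q0,q4,q5} and {q1}.
Stable partition: {q0,q4,q5} | {q2,q3} | {q1} — 3 equivalence classes.

3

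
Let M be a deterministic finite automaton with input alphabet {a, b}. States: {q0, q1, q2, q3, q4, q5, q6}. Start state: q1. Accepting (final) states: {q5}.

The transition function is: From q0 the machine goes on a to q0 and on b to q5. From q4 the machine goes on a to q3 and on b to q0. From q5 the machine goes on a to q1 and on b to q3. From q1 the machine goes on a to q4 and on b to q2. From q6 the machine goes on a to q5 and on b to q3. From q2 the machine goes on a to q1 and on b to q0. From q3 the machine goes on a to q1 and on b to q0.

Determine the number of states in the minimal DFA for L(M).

States {q6} cannot be reached from the start state, so discard them.
Start with accepting vs non-accepting: {q5} | {q0,q1,q2,q3,q4}.
Split {q0,q1,q2,q3,q4} by δ(·,b) → {q1,q2,q3,q4} and {q0}.
Split {q1,q2,q3,q4} by δ(·,b) → {q2,q3,q4} and {q1}.
On input a, block {q2,q3,q4} splits into {q2,q3} and {q4}.
Stable partition: {q5} | {q2,q3} | {q0} | {q1} | {q4} — 5 equivalence classes.

5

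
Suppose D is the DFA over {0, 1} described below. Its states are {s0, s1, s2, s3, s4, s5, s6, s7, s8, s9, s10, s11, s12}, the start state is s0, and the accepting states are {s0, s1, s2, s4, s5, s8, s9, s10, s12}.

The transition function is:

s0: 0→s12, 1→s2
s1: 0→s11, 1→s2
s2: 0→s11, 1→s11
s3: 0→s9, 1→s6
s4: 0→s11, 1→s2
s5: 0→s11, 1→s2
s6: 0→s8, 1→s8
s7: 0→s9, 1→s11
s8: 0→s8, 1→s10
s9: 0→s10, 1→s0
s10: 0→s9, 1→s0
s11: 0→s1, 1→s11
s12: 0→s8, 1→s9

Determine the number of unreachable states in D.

5

No path from s0 leads to s3, s4, s5, s6, s7; the other 8 states are all reachable.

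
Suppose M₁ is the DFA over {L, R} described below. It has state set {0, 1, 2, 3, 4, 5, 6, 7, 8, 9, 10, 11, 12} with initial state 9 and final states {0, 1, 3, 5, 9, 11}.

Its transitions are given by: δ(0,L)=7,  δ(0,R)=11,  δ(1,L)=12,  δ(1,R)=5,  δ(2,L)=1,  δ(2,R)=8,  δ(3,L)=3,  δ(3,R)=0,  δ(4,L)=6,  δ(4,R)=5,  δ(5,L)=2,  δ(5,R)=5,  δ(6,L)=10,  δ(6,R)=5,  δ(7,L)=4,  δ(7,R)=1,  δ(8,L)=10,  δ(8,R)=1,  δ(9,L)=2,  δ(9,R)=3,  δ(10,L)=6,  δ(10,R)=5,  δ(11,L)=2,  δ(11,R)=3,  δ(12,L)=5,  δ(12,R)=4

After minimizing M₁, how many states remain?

All states are reachable from the start state.
P0 = {0,1,3,5,9,11} | {2,4,6,7,8,10,12}.
On input L, block {0,1,3,5,9,11} splits into {0,1,5,9,11} and {3}.
Split {0,1,5,9,11} by δ(·,R) → {0,1,5} and {9,11}.
Refine {0,1,5} on symbol R: members go to different blocks, giving {1,5} and {0}.
Refine {2,4,6,7,8,10,12} on symbol L: members go to different blocks, giving {4,6,7,8,10} and {2,12}.
The partition is now stable with 6 blocks: {1,5} | {4,6,7,8,10} | {3} | {9,11} | {0} | {2,12}.

6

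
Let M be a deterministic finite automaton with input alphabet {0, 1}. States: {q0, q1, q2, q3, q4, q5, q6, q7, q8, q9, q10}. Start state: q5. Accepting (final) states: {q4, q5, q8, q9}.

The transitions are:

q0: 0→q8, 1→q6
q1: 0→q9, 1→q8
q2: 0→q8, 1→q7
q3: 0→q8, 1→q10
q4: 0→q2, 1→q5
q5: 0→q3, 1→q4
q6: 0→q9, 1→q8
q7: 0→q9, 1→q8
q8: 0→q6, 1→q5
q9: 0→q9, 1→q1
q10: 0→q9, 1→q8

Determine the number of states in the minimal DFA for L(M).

States {q0} cannot be reached from the start state, so discard them.
Initial partition by acceptance: {q4,q5,q8,q9} | {q1,q2,q3,q6,q7,q10}.
On input 0, block {q4,q5,q8,q9} splits into {q4,q5,q8} and {q9}.
Refine {q1,q2,q3,q6,q7,q10} on symbol 0: members go to different blocks, giving {q1,q6,q7,q10} and {q2,q3}.
Split {q4,q5,q8} by δ(·,0) → {q4,q5} and {q8}.
No further refinement is possible. Final partition (5 blocks): {q4,q5} | {q1,q6,q7,q10} | {q9} | {q2,q3} | {q8}.

5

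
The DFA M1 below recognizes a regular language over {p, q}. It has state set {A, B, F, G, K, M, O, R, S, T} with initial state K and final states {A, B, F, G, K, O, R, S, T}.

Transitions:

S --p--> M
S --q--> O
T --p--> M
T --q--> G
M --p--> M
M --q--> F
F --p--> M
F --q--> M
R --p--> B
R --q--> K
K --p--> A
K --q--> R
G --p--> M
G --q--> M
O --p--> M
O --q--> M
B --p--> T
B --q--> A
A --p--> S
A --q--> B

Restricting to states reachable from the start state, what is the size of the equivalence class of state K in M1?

2

Every state is reachable, so we keep all 10.
Initial partition by acceptance: {A,B,F,G,K,O,R,S,T} | {M}.
On input p, block {A,B,F,G,K,O,R,S,T} splits into {F,G,O,S,T} and {A,B,K,R}.
Refine {F,G,O,S,T} on symbol q: members go to different blocks, giving {F,G,O} and {S,T}.
Refine {A,B,K,R} on symbol p: members go to different blocks, giving {K,R} and {A,B}.
The partition is now stable with 5 blocks: {F,G,O} | {M} | {K,R} | {S,T} | {A,B}.
State K belongs to the block {K,R}, which has 2 states.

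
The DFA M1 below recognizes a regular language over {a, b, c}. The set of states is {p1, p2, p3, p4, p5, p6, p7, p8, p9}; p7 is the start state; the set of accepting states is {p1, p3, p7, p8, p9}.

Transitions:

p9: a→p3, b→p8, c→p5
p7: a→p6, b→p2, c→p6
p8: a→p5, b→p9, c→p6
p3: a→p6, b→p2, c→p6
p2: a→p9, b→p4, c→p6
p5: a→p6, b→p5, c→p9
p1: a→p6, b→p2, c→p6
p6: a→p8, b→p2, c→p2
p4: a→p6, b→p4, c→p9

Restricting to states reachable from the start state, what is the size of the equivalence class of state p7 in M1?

States {p1} cannot be reached from the start state, so discard them.
Start with accepting vs non-accepting: {p3,p7,p8,p9} | {p2,p4,p5,p6}.
Refine {p3,p7,p8,p9} on symbol a: members go to different blocks, giving {p3,p7,p8} and {p9}.
Split {p3,p7,p8} by δ(·,b) → {p3,p7} and {p8}.
Refine {p2,p4,p5,p6} on symbol a: members go to different blocks, giving {p4,p5} and {p2} and {p6}.
The partition is now stable with 6 blocks: {p3,p7} | {p4,p5} | {p9} | {p8} | {p2} | {p6}.
State p7 belongs to the block {p3,p7}, which has 2 states.

2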